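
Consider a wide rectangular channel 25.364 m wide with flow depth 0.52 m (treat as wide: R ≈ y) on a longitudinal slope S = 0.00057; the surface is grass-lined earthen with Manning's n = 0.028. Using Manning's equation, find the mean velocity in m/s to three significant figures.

A = b·y = 25.364 × 0.52 = 13.19 m²
Wide channel: R ≈ y = 0.52 m
Q = (1/n)·A·R^(2/3)·S^(1/2) = (1/0.028) × 13.19 × 0.5200^(2/3) × 0.00057^(1/2) = 7.272 m³/s
V = Q/A = 7.272/13.19 = 0.5514 m/s

0.551 m/s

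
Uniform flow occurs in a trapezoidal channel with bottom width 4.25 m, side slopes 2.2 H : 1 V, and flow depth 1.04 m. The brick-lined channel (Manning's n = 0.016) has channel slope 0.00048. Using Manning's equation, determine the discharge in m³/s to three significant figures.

7.57 m³/s

A = (b + z·y)·y = (4.25 + 2.2×1.04)×1.04 = 6.800 m²
P = b + 2y√(1+z²) = 4.25 + 2×1.04×√(1+2.2²) = 9.277 m
R = A/P = 6.800/9.277 = 0.7330 m
Q = (1/n)·A·R^(2/3)·S^(1/2) = (1/0.016) × 6.800 × 0.7330^(2/3) × 0.00048^(1/2) = 7.569 m³/s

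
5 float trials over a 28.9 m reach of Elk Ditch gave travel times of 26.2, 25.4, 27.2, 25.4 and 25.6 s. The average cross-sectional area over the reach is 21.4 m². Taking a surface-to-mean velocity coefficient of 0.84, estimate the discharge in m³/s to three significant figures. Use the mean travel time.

t̄ = (26.2 + 25.4 + 27.2 + 25.4 + 25.6) / 5 = 25.96 s
v_surface = L / t̄ = 28.9 / 25.96 = 1.113 m/s
v_mean = 0.84 × 1.113 = 0.9351 m/s
Q = A × v_mean = 21.4 × 0.9351 = 20.01 m³/s

20.0 m³/s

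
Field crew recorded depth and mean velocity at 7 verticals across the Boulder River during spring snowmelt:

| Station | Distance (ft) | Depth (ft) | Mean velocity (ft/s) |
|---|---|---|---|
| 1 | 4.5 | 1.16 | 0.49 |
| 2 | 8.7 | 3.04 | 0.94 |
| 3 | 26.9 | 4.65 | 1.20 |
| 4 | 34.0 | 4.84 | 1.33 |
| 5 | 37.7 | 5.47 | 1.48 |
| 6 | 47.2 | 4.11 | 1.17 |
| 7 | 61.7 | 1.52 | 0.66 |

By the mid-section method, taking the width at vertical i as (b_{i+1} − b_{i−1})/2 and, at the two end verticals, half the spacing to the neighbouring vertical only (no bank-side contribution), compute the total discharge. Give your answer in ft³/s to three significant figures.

257 ft³/s

w_1 = (8.7 − 4.5)/2 = 2.1 ft; q_1 = 0.49 × 1.16 × 2.1 = 1.194 ft³/s
w_2 = (26.9 − 4.5)/2 = 11.2 ft; q_2 = 0.94 × 3.04 × 11.2 = 32.01 ft³/s
w_3 = (34.0 − 8.7)/2 = 12.65 ft; q_3 = 1.20 × 4.65 × 12.65 = 70.59 ft³/s
w_4 = (37.7 − 26.9)/2 = 5.4 ft; q_4 = 1.33 × 4.84 × 5.4 = 34.76 ft³/s
w_5 = (47.2 − 34.0)/2 = 6.6 ft; q_5 = 1.48 × 5.47 × 6.6 = 53.43 ft³/s
w_6 = (61.7 − 37.7)/2 = 12 ft; q_6 = 1.17 × 4.11 × 12 = 57.70 ft³/s
w_7 = (61.7 − 47.2)/2 = 7.25 ft; q_7 = 0.66 × 1.52 × 7.25 = 7.273 ft³/s
Q = Σ qᵢ = 257.0 ft³/s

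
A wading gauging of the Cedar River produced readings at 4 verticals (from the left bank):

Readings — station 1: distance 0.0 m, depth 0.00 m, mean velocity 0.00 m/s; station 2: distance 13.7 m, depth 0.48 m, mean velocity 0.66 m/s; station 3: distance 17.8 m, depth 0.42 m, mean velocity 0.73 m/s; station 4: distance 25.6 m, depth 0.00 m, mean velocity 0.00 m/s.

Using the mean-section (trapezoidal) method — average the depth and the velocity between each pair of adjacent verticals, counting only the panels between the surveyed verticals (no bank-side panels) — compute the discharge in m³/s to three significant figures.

2.97 m³/s

Panel 1-2: Δb = 13.7 m, d̄ = (0.00+0.48)/2 = 0.24, v̄ = (0.00+0.66)/2 = 0.33 → q = 13.7×0.24×0.33 = 1.085 m³/s
Panel 2-3: Δb = 4.1 m, d̄ = (0.48+0.42)/2 = 0.45, v̄ = (0.66+0.73)/2 = 0.695 → q = 4.1×0.45×0.695 = 1.282 m³/s
Panel 3-4: Δb = 7.8 m, d̄ = (0.42+0.00)/2 = 0.21, v̄ = (0.73+0.00)/2 = 0.365 → q = 7.8×0.21×0.365 = 0.5979 m³/s
Q = Σ q = 2.965 m³/s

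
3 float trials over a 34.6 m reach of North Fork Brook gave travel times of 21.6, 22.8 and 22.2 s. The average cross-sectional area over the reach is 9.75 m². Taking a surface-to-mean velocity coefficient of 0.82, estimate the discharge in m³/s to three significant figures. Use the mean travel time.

t̄ = (21.6 + 22.8 + 22.2) / 3 = 22.2 s
v_surface = L / t̄ = 34.6 / 22.2 = 1.559 m/s
v_mean = 0.82 × 1.559 = 1.278 m/s
Q = A × v_mean = 9.75 × 1.278 = 12.46 m³/s

12.5 m³/s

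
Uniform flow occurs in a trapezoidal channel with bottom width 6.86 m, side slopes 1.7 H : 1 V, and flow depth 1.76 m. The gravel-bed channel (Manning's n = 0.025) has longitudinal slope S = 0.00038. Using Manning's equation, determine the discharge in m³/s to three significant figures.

15.7 m³/s

A = (b + z·y)·y = (6.86 + 1.7×1.76)×1.76 = 17.34 m²
P = b + 2y√(1+z²) = 6.86 + 2×1.76×√(1+1.7²) = 13.80 m
R = A/P = 17.34/13.80 = 1.256 m
Q = (1/n)·A·R^(2/3)·S^(1/2) = (1/0.025) × 17.34 × 1.256^(2/3) × 0.00038^(1/2) = 15.74 m³/s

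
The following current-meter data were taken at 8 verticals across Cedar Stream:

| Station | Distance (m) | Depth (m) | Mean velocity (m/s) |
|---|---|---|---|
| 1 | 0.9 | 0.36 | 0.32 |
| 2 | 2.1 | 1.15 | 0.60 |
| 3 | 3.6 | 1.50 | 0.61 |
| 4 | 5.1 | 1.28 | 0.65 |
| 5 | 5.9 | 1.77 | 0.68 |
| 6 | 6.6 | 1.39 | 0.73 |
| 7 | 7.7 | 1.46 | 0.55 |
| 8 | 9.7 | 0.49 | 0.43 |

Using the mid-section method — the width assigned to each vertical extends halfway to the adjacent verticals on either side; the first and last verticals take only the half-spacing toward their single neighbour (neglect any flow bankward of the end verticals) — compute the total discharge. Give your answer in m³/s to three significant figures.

w_1 = (2.1 − 0.9)/2 = 0.6 m; q_1 = 0.32 × 0.36 × 0.6 = 0.06912 m³/s
w_2 = (3.6 − 0.9)/2 = 1.35 m; q_2 = 0.60 × 1.15 × 1.35 = 0.9315 m³/s
w_3 = (5.1 − 2.1)/2 = 1.5 m; q_3 = 0.61 × 1.50 × 1.5 = 1.373 m³/s
w_4 = (5.9 − 3.6)/2 = 1.15 m; q_4 = 0.65 × 1.28 × 1.15 = 0.9568 m³/s
w_5 = (6.6 − 5.1)/2 = 0.75 m; q_5 = 0.68 × 1.77 × 0.75 = 0.9027 m³/s
w_6 = (7.7 − 5.9)/2 = 0.9 m; q_6 = 0.73 × 1.39 × 0.9 = 0.9132 m³/s
w_7 = (9.7 − 6.6)/2 = 1.55 m; q_7 = 0.55 × 1.46 × 1.55 = 1.245 m³/s
w_8 = (9.7 − 7.7)/2 = 1 m; q_8 = 0.43 × 0.49 × 1 = 0.2107 m³/s
Q = Σ qᵢ = 6.601 m³/s

6.60 m³/s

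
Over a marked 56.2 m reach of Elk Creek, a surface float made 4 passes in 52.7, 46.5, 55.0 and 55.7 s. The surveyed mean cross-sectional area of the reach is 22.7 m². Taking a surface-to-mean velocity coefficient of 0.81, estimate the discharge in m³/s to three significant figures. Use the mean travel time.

19.7 m³/s

t̄ = (52.7 + 46.5 + 55.0 + 55.7) / 4 = 52.475 s
v_surface = L / t̄ = 56.2 / 52.475 = 1.071 m/s
v_mean = 0.81 × 1.071 = 0.8675 m/s
Q = A × v_mean = 22.7 × 0.8675 = 19.69 m³/s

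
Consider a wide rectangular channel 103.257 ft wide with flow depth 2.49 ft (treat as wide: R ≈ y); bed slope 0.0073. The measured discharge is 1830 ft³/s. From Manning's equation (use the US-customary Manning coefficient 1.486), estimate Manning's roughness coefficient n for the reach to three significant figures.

0.0328

A = b·y = 103.257 × 2.49 = 257.1 ft²
Wide channel: R ≈ y = 2.49 ft
n = (1.486/Q)·A·R^(2/3)·S^(1/2) = (1.486/1830) × 257.1 × 1.837 × 0.08544 = 0.03277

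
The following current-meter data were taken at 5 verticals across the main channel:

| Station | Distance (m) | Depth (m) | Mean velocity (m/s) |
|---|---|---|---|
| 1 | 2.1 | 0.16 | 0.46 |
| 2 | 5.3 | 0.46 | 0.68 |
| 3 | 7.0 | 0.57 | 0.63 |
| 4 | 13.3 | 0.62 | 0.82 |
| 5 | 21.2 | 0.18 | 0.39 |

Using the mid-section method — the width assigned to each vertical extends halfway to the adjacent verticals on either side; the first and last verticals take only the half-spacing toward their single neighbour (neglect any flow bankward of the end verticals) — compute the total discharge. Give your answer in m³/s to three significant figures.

w_1 = (5.3 − 2.1)/2 = 1.6 m; q_1 = 0.46 × 0.16 × 1.6 = 0.1178 m³/s
w_2 = (7.0 − 2.1)/2 = 2.45 m; q_2 = 0.68 × 0.46 × 2.45 = 0.7664 m³/s
w_3 = (13.3 − 5.3)/2 = 4 m; q_3 = 0.63 × 0.57 × 4 = 1.436 m³/s
w_4 = (21.2 − 7.0)/2 = 7.1 m; q_4 = 0.82 × 0.62 × 7.1 = 3.610 m³/s
w_5 = (21.2 − 13.3)/2 = 3.95 m; q_5 = 0.39 × 0.18 × 3.95 = 0.2773 m³/s
Q = Σ qᵢ = 6.207 m³/s

6.21 m³/s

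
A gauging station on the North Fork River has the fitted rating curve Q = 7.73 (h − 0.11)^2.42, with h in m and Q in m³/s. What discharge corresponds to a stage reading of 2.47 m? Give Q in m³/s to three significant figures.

61.7 m³/s

Q = 7.73 × (2.47 − 0.11)^2.42 = 7.73 × 2.36^2.42 = 61.75 m³/s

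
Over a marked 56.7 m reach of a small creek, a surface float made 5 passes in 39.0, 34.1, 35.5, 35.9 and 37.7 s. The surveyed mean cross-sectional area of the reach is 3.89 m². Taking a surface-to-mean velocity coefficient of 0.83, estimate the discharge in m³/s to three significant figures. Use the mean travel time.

5.02 m³/s

t̄ = (39.0 + 34.1 + 35.5 + 35.9 + 37.7) / 5 = 36.44 s
v_surface = L / t̄ = 56.7 / 36.44 = 1.556 m/s
v_mean = 0.83 × 1.556 = 1.291 m/s
Q = A × v_mean = 3.89 × 1.291 = 5.024 m³/s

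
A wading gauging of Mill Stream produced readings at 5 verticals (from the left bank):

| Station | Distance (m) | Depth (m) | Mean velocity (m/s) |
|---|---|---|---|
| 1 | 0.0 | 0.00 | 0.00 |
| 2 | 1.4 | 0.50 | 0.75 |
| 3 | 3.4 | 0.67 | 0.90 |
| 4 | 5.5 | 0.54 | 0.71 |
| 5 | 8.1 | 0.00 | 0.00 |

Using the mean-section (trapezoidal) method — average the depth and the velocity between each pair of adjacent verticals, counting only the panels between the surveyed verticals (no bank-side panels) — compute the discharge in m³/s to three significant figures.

Panel 1-2: Δb = 1.4 m, d̄ = (0.00+0.50)/2 = 0.25, v̄ = (0.00+0.75)/2 = 0.375 → q = 1.4×0.25×0.375 = 0.1313 m³/s
Panel 2-3: Δb = 2 m, d̄ = (0.50+0.67)/2 = 0.585, v̄ = (0.75+0.90)/2 = 0.825 → q = 2×0.585×0.825 = 0.9653 m³/s
Panel 3-4: Δb = 2.1 m, d̄ = (0.67+0.54)/2 = 0.605, v̄ = (0.90+0.71)/2 = 0.805 → q = 2.1×0.605×0.805 = 1.023 m³/s
Panel 4-5: Δb = 2.6 m, d̄ = (0.54+0.00)/2 = 0.27, v̄ = (0.71+0.00)/2 = 0.355 → q = 2.6×0.27×0.355 = 0.2492 m³/s
Q = Σ q = 2.368 m³/s

2.37 m³/s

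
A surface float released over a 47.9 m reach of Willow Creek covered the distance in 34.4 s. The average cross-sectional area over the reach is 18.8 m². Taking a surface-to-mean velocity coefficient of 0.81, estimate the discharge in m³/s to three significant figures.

v_surface = L / t̄ = 47.9 / 34.4 = 1.392 m/s
v_mean = 0.81 × 1.392 = 1.128 m/s
Q = A × v_mean = 18.8 × 1.128 = 21.20 m³/s

21.2 m³/s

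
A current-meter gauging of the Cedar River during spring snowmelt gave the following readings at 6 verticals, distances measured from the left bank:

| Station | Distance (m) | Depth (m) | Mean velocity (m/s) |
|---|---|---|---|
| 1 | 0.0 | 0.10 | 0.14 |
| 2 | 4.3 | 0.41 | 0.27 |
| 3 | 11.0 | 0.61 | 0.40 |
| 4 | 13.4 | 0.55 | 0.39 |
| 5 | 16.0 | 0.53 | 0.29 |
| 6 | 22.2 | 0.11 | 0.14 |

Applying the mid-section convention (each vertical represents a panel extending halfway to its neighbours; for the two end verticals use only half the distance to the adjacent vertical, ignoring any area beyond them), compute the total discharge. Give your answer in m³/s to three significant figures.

3.01 m³/s

w_1 = (4.3 − 0.0)/2 = 2.15 m; q_1 = 0.14 × 0.10 × 2.15 = 0.03010 m³/s
w_2 = (11.0 − 0.0)/2 = 5.5 m; q_2 = 0.27 × 0.41 × 5.5 = 0.6089 m³/s
w_3 = (13.4 − 4.3)/2 = 4.55 m; q_3 = 0.40 × 0.61 × 4.55 = 1.110 m³/s
w_4 = (16.0 − 11.0)/2 = 2.5 m; q_4 = 0.39 × 0.55 × 2.5 = 0.5363 m³/s
w_5 = (22.2 − 13.4)/2 = 4.4 m; q_5 = 0.29 × 0.53 × 4.4 = 0.6763 m³/s
w_6 = (22.2 − 16.0)/2 = 3.1 m; q_6 = 0.14 × 0.11 × 3.1 = 0.04774 m³/s
Q = Σ qᵢ = 3.009 m³/s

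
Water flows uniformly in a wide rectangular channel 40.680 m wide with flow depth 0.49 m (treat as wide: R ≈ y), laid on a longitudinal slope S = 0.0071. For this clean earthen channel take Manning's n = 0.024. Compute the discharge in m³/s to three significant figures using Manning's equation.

43.5 m³/s

A = b·y = 40.680 × 0.49 = 19.93 m²
Wide channel: R ≈ y = 0.49 m
Q = (1/n)·A·R^(2/3)·S^(1/2) = (1/0.024) × 19.93 × 0.4900^(2/3) × 0.0071^(1/2) = 43.50 m³/s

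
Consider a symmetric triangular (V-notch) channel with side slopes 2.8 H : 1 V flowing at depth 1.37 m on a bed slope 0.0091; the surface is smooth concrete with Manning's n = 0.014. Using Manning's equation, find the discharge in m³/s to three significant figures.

26.7 m³/s

A = z·y² = 2.8×1.37² = 5.255 m²
P = 2y√(1+z²) = 2×1.37×√(1+2.8²) = 8.147 m
R = A/P = 5.255/8.147 = 0.6451 m
Q = (1/n)·A·R^(2/3)·S^(1/2) = (1/0.014) × 5.255 × 0.6451^(2/3) × 0.0091^(1/2) = 26.73 m³/s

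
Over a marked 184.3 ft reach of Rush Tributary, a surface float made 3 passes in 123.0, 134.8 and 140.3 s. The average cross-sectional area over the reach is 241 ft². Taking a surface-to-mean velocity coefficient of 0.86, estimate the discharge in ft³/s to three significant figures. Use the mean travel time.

288 ft³/s

t̄ = (123.0 + 134.8 + 140.3) / 3 = 132.7 s
v_surface = L / t̄ = 184.3 / 132.7 = 1.389 ft/s
v_mean = 0.86 × 1.389 = 1.194 ft/s
Q = A × v_mean = 241 × 1.194 = 287.9 ft³/s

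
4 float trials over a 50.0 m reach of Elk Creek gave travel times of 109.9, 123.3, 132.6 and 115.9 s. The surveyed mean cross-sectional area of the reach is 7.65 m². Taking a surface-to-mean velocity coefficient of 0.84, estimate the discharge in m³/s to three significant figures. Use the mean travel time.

t̄ = (109.9 + 123.3 + 132.6 + 115.9) / 4 = 120.425 s
v_surface = L / t̄ = 50.0 / 120.425 = 0.4152 m/s
v_mean = 0.84 × 0.4152 = 0.3488 m/s
Q = A × v_mean = 7.65 × 0.3488 = 2.668 m³/s

2.67 m³/s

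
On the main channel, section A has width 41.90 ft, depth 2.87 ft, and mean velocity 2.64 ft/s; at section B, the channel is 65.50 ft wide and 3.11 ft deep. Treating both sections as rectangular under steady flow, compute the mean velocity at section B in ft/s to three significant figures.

Q = A₁V₁ = (41.90×2.87) × 2.64 = 317.5 ft³/s
A₂ = 65.50 × 3.11 = 203.7 ft²
V₂ = Q/A₂ = 317.5/203.7 = 1.558 ft/s

1.56 ft/s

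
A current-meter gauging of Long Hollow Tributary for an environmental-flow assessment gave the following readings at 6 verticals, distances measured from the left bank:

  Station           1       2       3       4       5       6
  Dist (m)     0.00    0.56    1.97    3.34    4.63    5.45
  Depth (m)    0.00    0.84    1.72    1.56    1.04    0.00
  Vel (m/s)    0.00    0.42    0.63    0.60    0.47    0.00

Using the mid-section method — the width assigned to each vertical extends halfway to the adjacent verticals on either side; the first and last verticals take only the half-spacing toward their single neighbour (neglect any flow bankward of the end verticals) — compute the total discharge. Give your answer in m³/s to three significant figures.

w_2 = (1.97 − 0.00)/2 = 0.985 m; q_2 = 0.42 × 0.84 × 0.985 = 0.3475 m³/s
w_3 = (3.34 − 0.56)/2 = 1.39 m; q_3 = 0.63 × 1.72 × 1.39 = 1.506 m³/s
w_4 = (4.63 − 1.97)/2 = 1.33 m; q_4 = 0.60 × 1.56 × 1.33 = 1.245 m³/s
w_5 = (5.45 − 3.34)/2 = 1.055 m; q_5 = 0.47 × 1.04 × 1.055 = 0.5157 m³/s
Stations 1, 6 contribute zero (depth or velocity is 0).
Q = Σ qᵢ = 3.614 m³/s

3.61 m³/s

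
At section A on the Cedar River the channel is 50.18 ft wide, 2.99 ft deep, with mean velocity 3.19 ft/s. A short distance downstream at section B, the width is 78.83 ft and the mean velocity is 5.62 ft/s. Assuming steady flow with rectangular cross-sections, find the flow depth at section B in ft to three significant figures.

Q = A₁V₁ = (50.18×2.99) × 3.19 = 478.6 ft³/s
d₂ = Q/(b₂ V₂) = 478.6/(78.83×5.62) = 1.080 ft

1.08 ft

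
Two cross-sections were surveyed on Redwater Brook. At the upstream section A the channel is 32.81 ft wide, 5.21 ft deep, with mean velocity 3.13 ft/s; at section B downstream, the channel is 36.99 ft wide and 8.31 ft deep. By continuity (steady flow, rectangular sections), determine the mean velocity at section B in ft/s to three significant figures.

1.74 ft/s

Q = A₁V₁ = (32.81×5.21) × 3.13 = 535.0 ft³/s
A₂ = 36.99 × 8.31 = 307.4 ft²
V₂ = Q/A₂ = 535.0/307.4 = 1.741 ft/s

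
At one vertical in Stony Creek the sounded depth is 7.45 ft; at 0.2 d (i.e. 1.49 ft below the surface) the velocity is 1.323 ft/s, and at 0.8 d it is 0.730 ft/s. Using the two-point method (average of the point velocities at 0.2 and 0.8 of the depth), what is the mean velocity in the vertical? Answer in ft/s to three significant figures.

v̄ = (1.323 + 0.730) / 2 = 1.027 ft/s

1.03 ft/s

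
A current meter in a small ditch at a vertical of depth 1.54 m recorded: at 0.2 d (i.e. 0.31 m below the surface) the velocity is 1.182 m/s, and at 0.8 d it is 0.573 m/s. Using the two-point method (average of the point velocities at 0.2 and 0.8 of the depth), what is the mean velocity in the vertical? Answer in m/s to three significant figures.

v̄ = (1.182 + 0.573) / 2 = 0.8775 m/s

0.878 m/s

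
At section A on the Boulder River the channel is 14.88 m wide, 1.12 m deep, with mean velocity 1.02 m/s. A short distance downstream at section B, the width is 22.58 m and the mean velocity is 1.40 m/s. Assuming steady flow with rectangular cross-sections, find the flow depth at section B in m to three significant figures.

0.538 m

Q = A₁V₁ = (14.88×1.12) × 1.02 = 17.00 m³/s
d₂ = Q/(b₂ V₂) = 17.00/(22.58×1.40) = 0.5377 m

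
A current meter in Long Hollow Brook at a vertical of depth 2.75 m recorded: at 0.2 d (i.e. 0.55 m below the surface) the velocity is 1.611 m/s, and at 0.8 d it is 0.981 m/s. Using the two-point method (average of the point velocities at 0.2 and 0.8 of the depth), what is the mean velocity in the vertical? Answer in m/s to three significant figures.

v̄ = (1.611 + 0.981) / 2 = 1.296 m/s

1.30 m/s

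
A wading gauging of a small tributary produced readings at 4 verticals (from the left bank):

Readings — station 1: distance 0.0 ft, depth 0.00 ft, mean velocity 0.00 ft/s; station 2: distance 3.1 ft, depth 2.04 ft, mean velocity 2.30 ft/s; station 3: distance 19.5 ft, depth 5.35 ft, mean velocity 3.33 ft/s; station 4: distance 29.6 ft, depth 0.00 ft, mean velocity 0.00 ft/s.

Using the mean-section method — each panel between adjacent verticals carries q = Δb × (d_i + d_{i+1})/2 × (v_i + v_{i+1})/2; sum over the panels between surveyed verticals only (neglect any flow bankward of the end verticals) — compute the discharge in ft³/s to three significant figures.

219 ft³/s

Panel 1-2: Δb = 3.1 ft, d̄ = (0.00+2.04)/2 = 1.02, v̄ = (0.00+2.30)/2 = 1.15 → q = 3.1×1.02×1.15 = 3.636 ft³/s
Panel 2-3: Δb = 16.4 ft, d̄ = (2.04+5.35)/2 = 3.695, v̄ = (2.30+3.33)/2 = 2.815 → q = 16.4×3.695×2.815 = 170.6 ft³/s
Panel 3-4: Δb = 10.1 ft, d̄ = (5.35+0.00)/2 = 2.675, v̄ = (3.33+0.00)/2 = 1.665 → q = 10.1×2.675×1.665 = 44.98 ft³/s
Q = Σ q = 219.2 ft³/s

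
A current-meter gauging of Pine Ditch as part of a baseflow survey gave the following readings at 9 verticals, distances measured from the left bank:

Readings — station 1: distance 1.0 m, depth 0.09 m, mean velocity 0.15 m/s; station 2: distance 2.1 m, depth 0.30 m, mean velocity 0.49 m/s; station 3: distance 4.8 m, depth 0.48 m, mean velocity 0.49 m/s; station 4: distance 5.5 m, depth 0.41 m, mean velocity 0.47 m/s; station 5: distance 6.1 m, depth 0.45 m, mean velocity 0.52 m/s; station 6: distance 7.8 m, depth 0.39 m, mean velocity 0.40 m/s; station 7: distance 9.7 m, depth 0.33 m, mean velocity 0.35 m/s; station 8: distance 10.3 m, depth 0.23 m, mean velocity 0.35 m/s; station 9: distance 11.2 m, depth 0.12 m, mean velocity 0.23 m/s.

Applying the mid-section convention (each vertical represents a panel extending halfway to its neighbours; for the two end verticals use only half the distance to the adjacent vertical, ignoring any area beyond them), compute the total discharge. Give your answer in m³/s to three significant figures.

w_1 = (2.1 − 1.0)/2 = 0.55 m; q_1 = 0.15 × 0.09 × 0.55 = 0.007425 m³/s
w_2 = (4.8 − 1.0)/2 = 1.9 m; q_2 = 0.49 × 0.30 × 1.9 = 0.2793 m³/s
w_3 = (5.5 − 2.1)/2 = 1.7 m; q_3 = 0.49 × 0.48 × 1.7 = 0.3998 m³/s
w_4 = (6.1 − 4.8)/2 = 0.65 m; q_4 = 0.47 × 0.41 × 0.65 = 0.1253 m³/s
w_5 = (7.8 − 5.5)/2 = 1.15 m; q_5 = 0.52 × 0.45 × 1.15 = 0.2691 m³/s
w_6 = (9.7 − 6.1)/2 = 1.8 m; q_6 = 0.40 × 0.39 × 1.8 = 0.2808 m³/s
w_7 = (10.3 − 7.8)/2 = 1.25 m; q_7 = 0.35 × 0.33 × 1.25 = 0.1444 m³/s
w_8 = (11.2 − 9.7)/2 = 0.75 m; q_8 = 0.35 × 0.23 × 0.75 = 0.06038 m³/s
w_9 = (11.2 − 10.3)/2 = 0.45 m; q_9 = 0.23 × 0.12 × 0.45 = 0.01242 m³/s
Q = Σ qᵢ = 1.579 m³/s

1.58 m³/s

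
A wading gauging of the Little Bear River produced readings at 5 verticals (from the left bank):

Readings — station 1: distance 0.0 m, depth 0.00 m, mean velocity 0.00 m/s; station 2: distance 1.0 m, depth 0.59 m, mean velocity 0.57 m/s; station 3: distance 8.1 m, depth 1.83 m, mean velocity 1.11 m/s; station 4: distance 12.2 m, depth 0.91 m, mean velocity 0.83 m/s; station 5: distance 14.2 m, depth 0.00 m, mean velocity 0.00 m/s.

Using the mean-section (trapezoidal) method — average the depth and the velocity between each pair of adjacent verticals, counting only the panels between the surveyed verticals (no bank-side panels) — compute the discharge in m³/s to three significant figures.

13.1 m³/s

Panel 1-2: Δb = 1 m, d̄ = (0.00+0.59)/2 = 0.295, v̄ = (0.00+0.57)/2 = 0.285 → q = 1×0.295×0.285 = 0.08408 m³/s
Panel 2-3: Δb = 7.1 m, d̄ = (0.59+1.83)/2 = 1.21, v̄ = (0.57+1.11)/2 = 0.84 → q = 7.1×1.21×0.84 = 7.216 m³/s
Panel 3-4: Δb = 4.1 m, d̄ = (1.83+0.91)/2 = 1.37, v̄ = (1.11+0.83)/2 = 0.97 → q = 4.1×1.37×0.97 = 5.448 m³/s
Panel 4-5: Δb = 2 m, d̄ = (0.91+0.00)/2 = 0.455, v̄ = (0.83+0.00)/2 = 0.415 → q = 2×0.455×0.415 = 0.3777 m³/s
Q = Σ q = 13.13 m³/s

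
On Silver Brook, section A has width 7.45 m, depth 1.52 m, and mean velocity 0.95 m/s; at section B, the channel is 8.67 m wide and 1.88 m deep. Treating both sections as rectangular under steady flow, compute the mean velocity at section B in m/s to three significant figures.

0.660 m/s

Q = A₁V₁ = (7.45×1.52) × 0.95 = 10.76 m³/s
A₂ = 8.67 × 1.88 = 16.30 m²
V₂ = Q/A₂ = 10.76/16.30 = 0.6600 m/s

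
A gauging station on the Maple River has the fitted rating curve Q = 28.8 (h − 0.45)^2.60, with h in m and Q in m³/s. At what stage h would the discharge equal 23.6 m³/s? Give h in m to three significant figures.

1.38 m

h − h₀ = (Q/C)^(1/b) = (23.6/28.8)^(1/2.60) = 0.9263 m
h = 0.45 + 0.9263 = 1.376 m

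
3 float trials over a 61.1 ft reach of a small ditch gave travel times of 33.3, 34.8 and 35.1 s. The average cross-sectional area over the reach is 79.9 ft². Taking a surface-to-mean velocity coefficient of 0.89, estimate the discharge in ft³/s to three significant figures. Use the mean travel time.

t̄ = (33.3 + 34.8 + 35.1) / 3 = 34.4 s
v_surface = L / t̄ = 61.1 / 34.4 = 1.776 ft/s
v_mean = 0.89 × 1.776 = 1.581 ft/s
Q = A × v_mean = 79.9 × 1.581 = 126.3 ft³/s

126 ft³/s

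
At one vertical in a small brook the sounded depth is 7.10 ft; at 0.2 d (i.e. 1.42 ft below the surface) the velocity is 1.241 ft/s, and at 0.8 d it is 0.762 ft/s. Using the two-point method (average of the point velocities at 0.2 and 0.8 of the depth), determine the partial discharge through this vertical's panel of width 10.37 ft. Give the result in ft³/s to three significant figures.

v̄ = (1.241 + 0.762) / 2 = 1.002 ft/s
q = v̄ × d × w = 1.002 × 7.10 × 10.37 = 73.74 ft³/s

73.7 ft³/s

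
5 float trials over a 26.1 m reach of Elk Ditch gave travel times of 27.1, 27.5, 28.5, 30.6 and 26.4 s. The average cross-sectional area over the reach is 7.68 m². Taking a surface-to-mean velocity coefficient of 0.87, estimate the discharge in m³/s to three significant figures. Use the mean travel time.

6.22 m³/s

t̄ = (27.1 + 27.5 + 28.5 + 30.6 + 26.4) / 5 = 28.02 s
v_surface = L / t̄ = 26.1 / 28.02 = 0.9315 m/s
v_mean = 0.87 × 0.9315 = 0.8104 m/s
Q = A × v_mean = 7.68 × 0.8104 = 6.224 m³/s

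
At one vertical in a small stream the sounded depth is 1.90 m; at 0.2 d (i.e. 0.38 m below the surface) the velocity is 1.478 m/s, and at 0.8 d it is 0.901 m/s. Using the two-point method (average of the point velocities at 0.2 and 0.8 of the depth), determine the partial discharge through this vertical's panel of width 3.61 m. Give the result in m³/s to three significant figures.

v̄ = (1.478 + 0.901) / 2 = 1.190 m/s
q = v̄ × d × w = 1.190 × 1.90 × 3.61 = 8.159 m³/s

8.16 m³/s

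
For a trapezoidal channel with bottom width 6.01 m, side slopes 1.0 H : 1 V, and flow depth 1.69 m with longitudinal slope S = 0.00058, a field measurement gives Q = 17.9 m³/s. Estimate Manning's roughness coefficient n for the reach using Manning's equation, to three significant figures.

A = (b + z·y)·y = (6.01 + 1.0×1.69)×1.69 = 13.01 m²
P = b + 2y√(1+z²) = 6.01 + 2×1.69×√(1+1.0²) = 10.79 m
R = A/P = 13.01/10.79 = 1.206 m
n = (1/Q)·A·R^(2/3)·S^(1/2) = (1/17.9) × 13.01 × 1.133 × 0.02408 = 0.01984

0.0198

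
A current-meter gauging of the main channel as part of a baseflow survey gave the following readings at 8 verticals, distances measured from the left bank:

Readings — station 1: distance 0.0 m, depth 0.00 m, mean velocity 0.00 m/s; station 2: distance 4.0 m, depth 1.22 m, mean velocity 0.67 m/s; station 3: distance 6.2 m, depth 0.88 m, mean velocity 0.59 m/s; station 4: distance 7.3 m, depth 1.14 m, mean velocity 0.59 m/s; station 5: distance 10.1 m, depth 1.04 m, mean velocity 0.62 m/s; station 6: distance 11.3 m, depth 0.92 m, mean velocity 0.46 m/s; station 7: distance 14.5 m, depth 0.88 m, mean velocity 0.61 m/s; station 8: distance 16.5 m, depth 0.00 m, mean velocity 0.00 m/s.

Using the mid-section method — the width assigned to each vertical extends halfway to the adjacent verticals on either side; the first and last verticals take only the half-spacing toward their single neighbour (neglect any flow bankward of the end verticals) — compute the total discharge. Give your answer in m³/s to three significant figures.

8.32 m³/s

w_2 = (6.2 − 0.0)/2 = 3.1 m; q_2 = 0.67 × 1.22 × 3.1 = 2.534 m³/s
w_3 = (7.3 − 4.0)/2 = 1.65 m; q_3 = 0.59 × 0.88 × 1.65 = 0.8567 m³/s
w_4 = (10.1 − 6.2)/2 = 1.95 m; q_4 = 0.59 × 1.14 × 1.95 = 1.312 m³/s
w_5 = (11.3 − 7.3)/2 = 2 m; q_5 = 0.62 × 1.04 × 2 = 1.290 m³/s
w_6 = (14.5 − 10.1)/2 = 2.2 m; q_6 = 0.46 × 0.92 × 2.2 = 0.9310 m³/s
w_7 = (16.5 − 11.3)/2 = 2.6 m; q_7 = 0.61 × 0.88 × 2.6 = 1.396 m³/s
Stations 1, 8 contribute zero (depth or velocity is 0).
Q = Σ qᵢ = 8.319 m³/s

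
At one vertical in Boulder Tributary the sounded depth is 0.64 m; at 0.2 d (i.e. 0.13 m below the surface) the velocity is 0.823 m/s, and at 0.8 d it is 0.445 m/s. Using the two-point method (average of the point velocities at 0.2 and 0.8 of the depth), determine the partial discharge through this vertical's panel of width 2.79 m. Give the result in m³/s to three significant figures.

v̄ = (0.823 + 0.445) / 2 = 0.6340 m/s
q = v̄ × d × w = 0.6340 × 0.64 × 2.79 = 1.132 m³/s

1.13 m³/s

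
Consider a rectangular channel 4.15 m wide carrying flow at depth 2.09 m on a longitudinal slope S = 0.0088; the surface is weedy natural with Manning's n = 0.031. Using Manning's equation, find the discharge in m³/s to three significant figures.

A = b·y = 4.15 × 2.09 = 8.674 m²
P = b + 2y = 4.15 + 2×2.09 = 8.330 m
R = A/P = 8.674/8.330 = 1.041 m
Q = (1/n)·A·R^(2/3)·S^(1/2) = (1/0.031) × 8.674 × 1.041^(2/3) × 0.0088^(1/2) = 26.96 m³/s

27.0 m³/s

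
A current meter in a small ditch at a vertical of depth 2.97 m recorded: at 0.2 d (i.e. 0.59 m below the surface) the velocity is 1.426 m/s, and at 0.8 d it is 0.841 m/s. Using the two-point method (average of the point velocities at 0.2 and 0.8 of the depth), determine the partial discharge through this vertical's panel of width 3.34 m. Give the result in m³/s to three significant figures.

11.2 m³/s

v̄ = (1.426 + 0.841) / 2 = 1.134 m/s
q = v̄ × d × w = 1.134 × 2.97 × 3.34 = 11.24 m³/s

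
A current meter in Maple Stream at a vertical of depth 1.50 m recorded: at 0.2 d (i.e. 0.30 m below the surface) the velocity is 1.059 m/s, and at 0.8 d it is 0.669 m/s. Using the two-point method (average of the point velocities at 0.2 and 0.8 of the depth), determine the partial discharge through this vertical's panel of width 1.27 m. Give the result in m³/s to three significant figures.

v̄ = (1.059 + 0.669) / 2 = 0.8640 m/s
q = v̄ × d × w = 0.8640 × 1.50 × 1.27 = 1.646 m³/s

1.65 m³/s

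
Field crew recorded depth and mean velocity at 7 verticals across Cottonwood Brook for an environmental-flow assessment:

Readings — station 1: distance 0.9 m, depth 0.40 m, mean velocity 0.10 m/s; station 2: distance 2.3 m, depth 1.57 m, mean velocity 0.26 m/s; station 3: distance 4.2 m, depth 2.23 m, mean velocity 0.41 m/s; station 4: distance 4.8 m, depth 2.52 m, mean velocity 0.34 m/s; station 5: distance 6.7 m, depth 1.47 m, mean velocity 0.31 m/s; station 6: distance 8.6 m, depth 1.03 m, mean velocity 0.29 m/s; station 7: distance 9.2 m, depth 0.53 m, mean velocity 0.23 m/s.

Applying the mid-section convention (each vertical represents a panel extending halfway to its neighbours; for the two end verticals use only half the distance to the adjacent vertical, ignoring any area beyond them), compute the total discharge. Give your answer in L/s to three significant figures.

4190 L/s

w_1 = (2.3 − 0.9)/2 = 0.7 m; q_1 = 0.10 × 0.40 × 0.7 = 0.02800 m³/s
w_2 = (4.2 − 0.9)/2 = 1.65 m; q_2 = 0.26 × 1.57 × 1.65 = 0.6735 m³/s
w_3 = (4.8 − 2.3)/2 = 1.25 m; q_3 = 0.41 × 2.23 × 1.25 = 1.143 m³/s
w_4 = (6.7 − 4.2)/2 = 1.25 m; q_4 = 0.34 × 2.52 × 1.25 = 1.071 m³/s
w_5 = (8.6 − 4.8)/2 = 1.9 m; q_5 = 0.31 × 1.47 × 1.9 = 0.8658 m³/s
w_6 = (9.2 − 6.7)/2 = 1.25 m; q_6 = 0.29 × 1.03 × 1.25 = 0.3734 m³/s
w_7 = (9.2 − 8.6)/2 = 0.3 m; q_7 = 0.23 × 0.53 × 0.3 = 0.03657 m³/s
Q = Σ qᵢ = 4.191 m³/s
= 4.191 × 1000 = 4191 L/s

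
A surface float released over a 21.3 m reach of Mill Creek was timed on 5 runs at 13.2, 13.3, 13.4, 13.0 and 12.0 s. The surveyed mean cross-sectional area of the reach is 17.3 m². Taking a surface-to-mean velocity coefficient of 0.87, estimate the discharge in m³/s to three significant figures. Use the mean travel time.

t̄ = (13.2 + 13.3 + 13.4 + 13.0 + 12.0) / 5 = 12.98 s
v_surface = L / t̄ = 21.3 / 12.98 = 1.641 m/s
v_mean = 0.87 × 1.641 = 1.428 m/s
Q = A × v_mean = 17.3 × 1.428 = 24.70 m³/s

24.7 m³/s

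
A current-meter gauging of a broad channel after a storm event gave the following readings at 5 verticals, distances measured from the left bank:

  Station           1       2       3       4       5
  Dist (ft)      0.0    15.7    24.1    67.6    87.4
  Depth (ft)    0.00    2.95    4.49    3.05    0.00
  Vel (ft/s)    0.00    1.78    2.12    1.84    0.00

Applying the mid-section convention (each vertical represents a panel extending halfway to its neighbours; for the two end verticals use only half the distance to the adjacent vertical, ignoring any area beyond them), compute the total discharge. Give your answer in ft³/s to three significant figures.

488 ft³/s

w_2 = (24.1 − 0.0)/2 = 12.05 ft; q_2 = 1.78 × 2.95 × 12.05 = 63.27 ft³/s
w_3 = (67.6 − 15.7)/2 = 25.95 ft; q_3 = 2.12 × 4.49 × 25.95 = 247.0 ft³/s
w_4 = (87.4 − 24.1)/2 = 31.65 ft; q_4 = 1.84 × 3.05 × 31.65 = 177.6 ft³/s
Stations 1, 5 contribute zero (depth or velocity is 0).
Q = Σ qᵢ = 487.9 ft³/s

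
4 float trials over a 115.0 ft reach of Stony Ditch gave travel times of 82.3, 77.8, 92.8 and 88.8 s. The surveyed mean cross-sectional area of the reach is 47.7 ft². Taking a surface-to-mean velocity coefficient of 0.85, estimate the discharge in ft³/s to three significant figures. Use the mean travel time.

54.6 ft³/s

t̄ = (82.3 + 77.8 + 92.8 + 88.8) / 4 = 85.425 s
v_surface = L / t̄ = 115.0 / 85.425 = 1.346 ft/s
v_mean = 0.85 × 1.346 = 1.144 ft/s
Q = A × v_mean = 47.7 × 1.144 = 54.58 ft³/s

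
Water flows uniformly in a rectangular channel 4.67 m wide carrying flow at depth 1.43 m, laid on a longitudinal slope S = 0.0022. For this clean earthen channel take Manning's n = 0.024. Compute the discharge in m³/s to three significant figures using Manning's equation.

12.0 m³/s

A = b·y = 4.67 × 1.43 = 6.678 m²
P = b + 2y = 4.67 + 2×1.43 = 7.530 m
R = A/P = 6.678/7.530 = 0.8869 m
Q = (1/n)·A·R^(2/3)·S^(1/2) = (1/0.024) × 6.678 × 0.8869^(2/3) × 0.0022^(1/2) = 12.05 m³/s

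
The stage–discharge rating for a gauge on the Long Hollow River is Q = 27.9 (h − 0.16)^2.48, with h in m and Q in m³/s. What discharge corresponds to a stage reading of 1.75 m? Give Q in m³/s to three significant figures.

88.1 m³/s

Q = 27.9 × (1.75 − 0.16)^2.48 = 27.9 × 1.59^2.48 = 88.12 m³/s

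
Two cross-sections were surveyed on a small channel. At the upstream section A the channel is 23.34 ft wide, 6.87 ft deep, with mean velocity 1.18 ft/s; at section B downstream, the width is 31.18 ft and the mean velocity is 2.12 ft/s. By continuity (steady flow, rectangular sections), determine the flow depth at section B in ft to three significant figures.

2.86 ft

Q = A₁V₁ = (23.34×6.87) × 1.18 = 189.2 ft³/s
d₂ = Q/(b₂ V₂) = 189.2/(31.18×2.12) = 2.862 ft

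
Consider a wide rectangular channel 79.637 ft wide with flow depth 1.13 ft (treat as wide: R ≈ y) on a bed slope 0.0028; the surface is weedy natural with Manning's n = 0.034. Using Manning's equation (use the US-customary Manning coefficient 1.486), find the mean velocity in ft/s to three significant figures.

2.51 ft/s

A = b·y = 79.637 × 1.13 = 89.99 ft²
Wide channel: R ≈ y = 1.13 ft
Q = (1.486/n)·A·R^(2/3)·S^(1/2) = (1.486/0.034) × 89.99 × 1.130^(2/3) × 0.0028^(1/2) = 225.8 ft³/s
V = Q/A = 225.8/89.99 = 2.509 ft/s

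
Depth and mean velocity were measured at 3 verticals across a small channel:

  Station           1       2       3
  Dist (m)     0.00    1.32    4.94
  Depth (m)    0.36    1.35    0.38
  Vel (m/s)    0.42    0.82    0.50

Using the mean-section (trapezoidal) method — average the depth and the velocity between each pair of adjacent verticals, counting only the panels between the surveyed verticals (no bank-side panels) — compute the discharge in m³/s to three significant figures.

Panel 1-2: Δb = 1.32 m, d̄ = (0.36+1.35)/2 = 0.855, v̄ = (0.42+0.82)/2 = 0.62 → q = 1.32×0.855×0.62 = 0.6997 m³/s
Panel 2-3: Δb = 3.62 m, d̄ = (1.35+0.38)/2 = 0.865, v̄ = (0.82+0.50)/2 = 0.66 → q = 3.62×0.865×0.66 = 2.067 m³/s
Q = Σ q = 2.766 m³/s

2.77 m³/s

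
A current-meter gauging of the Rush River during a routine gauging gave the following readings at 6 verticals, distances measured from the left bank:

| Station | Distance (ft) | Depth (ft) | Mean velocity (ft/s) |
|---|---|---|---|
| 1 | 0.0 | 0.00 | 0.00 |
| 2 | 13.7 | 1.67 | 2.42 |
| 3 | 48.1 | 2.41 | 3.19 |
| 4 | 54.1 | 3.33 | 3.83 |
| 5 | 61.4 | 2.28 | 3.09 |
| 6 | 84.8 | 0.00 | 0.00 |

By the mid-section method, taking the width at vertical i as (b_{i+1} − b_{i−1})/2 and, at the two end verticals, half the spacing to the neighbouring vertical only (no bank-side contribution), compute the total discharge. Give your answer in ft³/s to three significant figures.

445 ft³/s

w_2 = (48.1 − 0.0)/2 = 24.05 ft; q_2 = 2.42 × 1.67 × 24.05 = 97.20 ft³/s
w_3 = (54.1 − 13.7)/2 = 20.2 ft; q_3 = 3.19 × 2.41 × 20.2 = 155.3 ft³/s
w_4 = (61.4 − 48.1)/2 = 6.65 ft; q_4 = 3.83 × 3.33 × 6.65 = 84.81 ft³/s
w_5 = (84.8 − 54.1)/2 = 15.35 ft; q_5 = 3.09 × 2.28 × 15.35 = 108.1 ft³/s
Stations 1, 6 contribute zero (depth or velocity is 0).
Q = Σ qᵢ = 445.4 ft³/s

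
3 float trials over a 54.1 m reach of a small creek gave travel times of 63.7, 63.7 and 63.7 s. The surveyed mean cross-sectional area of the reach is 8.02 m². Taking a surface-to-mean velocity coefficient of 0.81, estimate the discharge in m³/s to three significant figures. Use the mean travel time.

5.52 m³/s

t̄ = (63.7 + 63.7 + 63.7) / 3 = 63.7 s
v_surface = L / t̄ = 54.1 / 63.7 = 0.8493 m/s
v_mean = 0.81 × 0.8493 = 0.6879 m/s
Q = A × v_mean = 8.02 × 0.6879 = 5.517 m³/s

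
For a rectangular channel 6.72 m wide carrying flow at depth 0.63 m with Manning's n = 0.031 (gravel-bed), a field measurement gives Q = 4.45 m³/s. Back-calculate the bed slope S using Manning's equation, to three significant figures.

A = b·y = 6.72 × 0.63 = 4.234 m²
P = b + 2y = 6.72 + 2×0.63 = 7.980 m
R = A/P = 4.234/7.980 = 0.5305 m
S = (Q·n / (1·A·R^(2/3)))² = (4.45×0.031 / (1×4.234×0.6553))² = 0.002472

0.00247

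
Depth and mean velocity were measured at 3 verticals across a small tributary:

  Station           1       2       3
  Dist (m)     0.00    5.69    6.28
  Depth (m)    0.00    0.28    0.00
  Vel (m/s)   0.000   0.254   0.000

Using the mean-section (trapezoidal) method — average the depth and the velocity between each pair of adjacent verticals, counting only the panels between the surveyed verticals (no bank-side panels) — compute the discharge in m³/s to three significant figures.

0.112 m³/s

Panel 1-2: Δb = 5.69 m, d̄ = (0.00+0.28)/2 = 0.14, v̄ = (0.000+0.254)/2 = 0.127 → q = 5.69×0.14×0.127 = 0.1012 m³/s
Panel 2-3: Δb = 0.59 m, d̄ = (0.28+0.00)/2 = 0.14, v̄ = (0.254+0.000)/2 = 0.127 → q = 0.59×0.14×0.127 = 0.01049 m³/s
Q = Σ q = 0.1117 m³/s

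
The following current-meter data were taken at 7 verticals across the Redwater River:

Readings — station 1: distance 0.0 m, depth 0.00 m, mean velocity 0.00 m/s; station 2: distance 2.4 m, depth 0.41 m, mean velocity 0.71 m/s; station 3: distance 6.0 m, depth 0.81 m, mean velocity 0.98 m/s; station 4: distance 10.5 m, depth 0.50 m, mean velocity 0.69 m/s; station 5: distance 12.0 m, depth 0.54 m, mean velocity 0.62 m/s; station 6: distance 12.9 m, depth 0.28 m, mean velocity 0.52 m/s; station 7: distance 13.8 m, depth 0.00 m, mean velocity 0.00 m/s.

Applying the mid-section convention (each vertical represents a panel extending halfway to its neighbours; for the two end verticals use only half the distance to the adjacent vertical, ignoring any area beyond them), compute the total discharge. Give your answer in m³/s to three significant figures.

w_2 = (6.0 − 0.0)/2 = 3 m; q_2 = 0.71 × 0.41 × 3 = 0.8733 m³/s
w_3 = (10.5 − 2.4)/2 = 4.05 m; q_3 = 0.98 × 0.81 × 4.05 = 3.215 m³/s
w_4 = (12.0 − 6.0)/2 = 3 m; q_4 = 0.69 × 0.50 × 3 = 1.035 m³/s
w_5 = (12.9 − 10.5)/2 = 1.2 m; q_5 = 0.62 × 0.54 × 1.2 = 0.4018 m³/s
w_6 = (13.8 − 12.0)/2 = 0.9 m; q_6 = 0.52 × 0.28 × 0.9 = 0.1310 m³/s
Stations 1, 7 contribute zero (depth or velocity is 0).
Q = Σ qᵢ = 5.656 m³/s

5.66 m³/s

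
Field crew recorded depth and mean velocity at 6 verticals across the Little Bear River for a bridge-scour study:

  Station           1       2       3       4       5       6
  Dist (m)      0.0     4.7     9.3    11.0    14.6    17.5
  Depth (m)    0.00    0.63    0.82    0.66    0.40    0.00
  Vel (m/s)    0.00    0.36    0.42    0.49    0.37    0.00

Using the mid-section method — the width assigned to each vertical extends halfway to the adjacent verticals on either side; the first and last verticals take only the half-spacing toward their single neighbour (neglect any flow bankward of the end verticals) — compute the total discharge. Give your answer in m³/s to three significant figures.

3.48 m³/s

w_2 = (9.3 − 0.0)/2 = 4.65 m; q_2 = 0.36 × 0.63 × 4.65 = 1.055 m³/s
w_3 = (11.0 − 4.7)/2 = 3.15 m; q_3 = 0.42 × 0.82 × 3.15 = 1.085 m³/s
w_4 = (14.6 − 9.3)/2 = 2.65 m; q_4 = 0.49 × 0.66 × 2.65 = 0.8570 m³/s
w_5 = (17.5 − 11.0)/2 = 3.25 m; q_5 = 0.37 × 0.40 × 3.25 = 0.4810 m³/s
Stations 1, 6 contribute zero (depth or velocity is 0).
Q = Σ qᵢ = 3.477 m³/s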